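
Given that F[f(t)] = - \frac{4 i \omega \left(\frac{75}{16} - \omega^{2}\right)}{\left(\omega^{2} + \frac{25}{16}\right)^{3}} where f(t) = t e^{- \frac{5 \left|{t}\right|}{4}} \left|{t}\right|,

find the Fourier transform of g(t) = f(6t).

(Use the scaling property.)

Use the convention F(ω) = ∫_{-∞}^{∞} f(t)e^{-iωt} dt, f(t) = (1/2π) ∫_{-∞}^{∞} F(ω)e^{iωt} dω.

F[g](ω) = \frac{2304 i \omega \left(4 \omega^{2} - 675\right)}{\left(4 \omega^{2} + 225\right)^{3}}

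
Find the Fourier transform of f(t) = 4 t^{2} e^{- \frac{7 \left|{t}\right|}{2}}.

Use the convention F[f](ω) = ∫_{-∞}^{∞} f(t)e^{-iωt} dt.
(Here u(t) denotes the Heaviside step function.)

F(ω) = \frac{896 \left(49 - 12 \omega^{2}\right)}{\left(4 \omega^{2} + 49\right)^{3}}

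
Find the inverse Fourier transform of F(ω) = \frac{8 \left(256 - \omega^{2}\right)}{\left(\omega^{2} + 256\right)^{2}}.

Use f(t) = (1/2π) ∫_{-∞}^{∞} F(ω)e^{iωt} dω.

f(t) = 4 e^{- 16 \left|{t}\right|} \left|{t}\right|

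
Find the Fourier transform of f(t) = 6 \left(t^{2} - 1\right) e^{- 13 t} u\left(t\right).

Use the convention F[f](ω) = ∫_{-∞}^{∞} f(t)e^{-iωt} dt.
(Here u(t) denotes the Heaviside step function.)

F(ω) = \frac{6 \left(2 i \omega - \left(i \omega + 13\right)^{3} + 26\right)}{\left(i \omega + 13\right)^{4}}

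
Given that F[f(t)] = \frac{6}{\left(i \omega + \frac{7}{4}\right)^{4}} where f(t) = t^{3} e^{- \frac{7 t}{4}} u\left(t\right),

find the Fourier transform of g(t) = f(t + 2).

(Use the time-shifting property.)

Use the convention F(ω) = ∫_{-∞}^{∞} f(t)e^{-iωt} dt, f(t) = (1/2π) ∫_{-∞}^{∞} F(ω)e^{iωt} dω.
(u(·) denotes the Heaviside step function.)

F[g](ω) = \frac{1536 e^{2 i \omega}}{\left(4 i \omega + 7\right)^{4}}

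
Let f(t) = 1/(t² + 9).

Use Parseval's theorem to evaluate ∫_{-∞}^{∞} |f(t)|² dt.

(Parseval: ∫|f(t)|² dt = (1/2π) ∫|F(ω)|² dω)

∫|f(t)|² dt = \frac{\pi}{54}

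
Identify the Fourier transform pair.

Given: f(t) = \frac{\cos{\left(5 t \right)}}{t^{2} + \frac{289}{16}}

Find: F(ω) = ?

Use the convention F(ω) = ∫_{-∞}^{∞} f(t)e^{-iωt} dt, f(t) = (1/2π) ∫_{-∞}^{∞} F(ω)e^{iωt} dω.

F(ω) = \frac{2 \pi e^{- \frac{17 \left|{\omega + 5}\right|}{4}}}{17} + \frac{2 \pi e^{- \frac{17 \left|{\omega - 5}\right|}{4}}}{17}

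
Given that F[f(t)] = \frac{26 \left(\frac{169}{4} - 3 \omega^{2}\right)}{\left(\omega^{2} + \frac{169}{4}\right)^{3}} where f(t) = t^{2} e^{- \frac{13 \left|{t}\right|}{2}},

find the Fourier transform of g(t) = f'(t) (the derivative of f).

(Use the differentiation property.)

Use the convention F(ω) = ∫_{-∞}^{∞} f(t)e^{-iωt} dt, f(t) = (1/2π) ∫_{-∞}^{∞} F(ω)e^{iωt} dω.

F[g](ω) = - \frac{416 i \omega \left(12 \omega^{2} - 169\right)}{\left(4 \omega^{2} + 169\right)^{3}}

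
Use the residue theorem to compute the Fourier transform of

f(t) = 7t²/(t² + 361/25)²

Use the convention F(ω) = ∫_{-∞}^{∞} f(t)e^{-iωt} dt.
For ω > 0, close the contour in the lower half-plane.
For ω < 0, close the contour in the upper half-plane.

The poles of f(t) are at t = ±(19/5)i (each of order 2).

Let g(z) = f(z)e^{-iωz}; for large |z| the factor e^{-iωz} decays in the lower half-plane when ω > 0 and in the upper half-plane when ω < 0.

Case ω > 0 (lower half-plane, clockwise contour ⇒ F(ω) = -2πi·ΣRes):
  Res_{z = - \frac{19 i}{5}} g(z) = \frac{7 i \left(5 - 19 \omega\right) e^{- \frac{19 \omega}{5}}}{76} (pole of order 2)
  F(ω) = -2πi·ΣRes = \frac{7 \pi \left(5 - 19 \omega\right) e^{- \frac{19 \omega}{5}}}{38}

Case ω < 0 (upper half-plane, counterclockwise contour ⇒ F(ω) = +2πi·ΣRes):
  Res_{z = \frac{19 i}{5}} g(z) = \frac{7 i \left(- 19 \omega - 5\right) e^{\frac{19 \omega}{5}}}{76} (pole of order 2)
  F(ω) = 2πi·ΣRes = \frac{7 \pi \left(19 \omega + 5\right) e^{\frac{19 \omega}{5}}}{38}

Both cases combine into a single formula in |ω|:

F(ω) = \frac{7 \pi \left(5 - 19 \left|{\omega}\right|\right) e^{- \frac{19 \left|{\omega}\right|}{5}}}{38}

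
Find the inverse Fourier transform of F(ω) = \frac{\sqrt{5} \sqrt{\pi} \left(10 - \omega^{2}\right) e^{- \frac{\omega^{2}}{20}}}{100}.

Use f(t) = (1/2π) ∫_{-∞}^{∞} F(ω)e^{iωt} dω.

f(t) = 5 t^{2} e^{- 5 t^{2}}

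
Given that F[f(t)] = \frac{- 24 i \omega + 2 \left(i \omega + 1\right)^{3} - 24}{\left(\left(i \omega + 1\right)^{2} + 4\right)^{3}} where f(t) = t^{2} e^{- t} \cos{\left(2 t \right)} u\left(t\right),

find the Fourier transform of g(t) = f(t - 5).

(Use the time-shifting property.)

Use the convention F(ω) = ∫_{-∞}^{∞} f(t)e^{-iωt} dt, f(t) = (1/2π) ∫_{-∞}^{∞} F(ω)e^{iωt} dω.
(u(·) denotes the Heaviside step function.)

F[g](ω) = \frac{2 \left(- 12 i \omega + \left(i \omega + 1\right)^{3} - 12\right) e^{- 5 i \omega}}{\left(\left(i \omega + 1\right)^{2} + 4\right)^{3}}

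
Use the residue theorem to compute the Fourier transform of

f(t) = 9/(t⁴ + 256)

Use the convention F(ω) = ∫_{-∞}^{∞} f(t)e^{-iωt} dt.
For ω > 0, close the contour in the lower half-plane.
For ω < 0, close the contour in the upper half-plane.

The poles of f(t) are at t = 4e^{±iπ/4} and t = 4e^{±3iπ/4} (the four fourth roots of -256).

Let g(z) = f(z)e^{-iωz}; for large |z| the factor e^{-iωz} decays in the lower half-plane when ω > 0 and in the upper half-plane when ω < 0.

Case ω > 0 (lower half-plane, clockwise contour ⇒ F(ω) = -2πi·ΣRes):
  Res_{z = - 2 \sqrt{2} - 2 \sqrt{2} i} g(z) = \frac{9 \sqrt{2} i \left(1 - i\right) e^{2 \sqrt{2} \omega \left(-1 + i\right)}}{512}
  Res_{z = 2 \sqrt{2} - 2 \sqrt{2} i} g(z) = \frac{9 \sqrt{2} i \left(1 + i\right) e^{- 2 \sqrt{2} \omega \left(1 + i\right)}}{512}
  F(ω) = -2πi·ΣRes = \frac{9 \sqrt{2} \pi \left(1 - i\right) \left(e^{4 \sqrt{2} i \omega} + i\right) e^{- 2 \sqrt{2} \omega \left(1 + i\right)}}{256} = \frac{9 \pi e^{- 2 \sqrt{2} \omega} \sin{\left(2 \sqrt{2} \omega + \frac{\pi}{4} \right)}}{64}

Case ω < 0 (upper half-plane, counterclockwise contour ⇒ F(ω) = +2πi·ΣRes):
  Res_{z = 2 \sqrt{2} + 2 \sqrt{2} i} g(z) = \frac{9 \sqrt{2} i \left(-1 + i\right) e^{2 \sqrt{2} \omega \left(1 - i\right)}}{512}
  Res_{z = - 2 \sqrt{2} + 2 \sqrt{2} i} g(z) = \frac{9 \sqrt{2} \left(1 - i\right) e^{2 \sqrt{2} \omega \left(1 + i\right)}}{512}
  F(ω) = 2πi·ΣRes = - \frac{9 \sqrt{2} i \pi \left(i \left(1 - i\right) e^{2 \sqrt{2} \omega \left(1 - i\right)} - \left(1 - i\right) e^{2 \sqrt{2} \omega \left(1 + i\right)}\right)}{256} = \frac{9 \pi e^{2 \sqrt{2} \omega} \cos{\left(2 \sqrt{2} \omega + \frac{\pi}{4} \right)}}{64}

Both cases combine into a single formula in |ω|:

F(ω) = \frac{9 \pi e^{- 2 \sqrt{2} \left|{\omega}\right|} \sin{\left(2 \sqrt{2} \left|{\omega}\right| + \frac{\pi}{4} \right)}}{64}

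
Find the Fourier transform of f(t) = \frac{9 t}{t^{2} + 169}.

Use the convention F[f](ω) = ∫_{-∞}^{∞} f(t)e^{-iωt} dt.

F(ω) = - 9 i \pi e^{- 13 \left|{\omega}\right|} \operatorname{sign}{\left(\omega \right)}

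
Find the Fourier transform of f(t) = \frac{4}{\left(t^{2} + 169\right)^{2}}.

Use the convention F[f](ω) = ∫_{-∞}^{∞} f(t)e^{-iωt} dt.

F(ω) = \frac{2 \pi \left(13 \left|{\omega}\right| + 1\right) e^{- 13 \left|{\omega}\right|}}{2197}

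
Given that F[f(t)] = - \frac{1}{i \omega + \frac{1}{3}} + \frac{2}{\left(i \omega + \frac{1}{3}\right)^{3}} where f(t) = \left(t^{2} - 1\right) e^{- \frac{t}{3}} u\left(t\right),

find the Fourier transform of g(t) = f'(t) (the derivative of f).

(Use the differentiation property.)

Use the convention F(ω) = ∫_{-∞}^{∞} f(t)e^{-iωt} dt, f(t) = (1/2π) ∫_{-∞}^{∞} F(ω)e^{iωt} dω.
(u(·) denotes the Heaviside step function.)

F[g](ω) = \frac{3 i \omega \left(54 i \omega - \left(3 i \omega + 1\right)^{3} + 18\right)}{\left(3 i \omega + 1\right)^{4}}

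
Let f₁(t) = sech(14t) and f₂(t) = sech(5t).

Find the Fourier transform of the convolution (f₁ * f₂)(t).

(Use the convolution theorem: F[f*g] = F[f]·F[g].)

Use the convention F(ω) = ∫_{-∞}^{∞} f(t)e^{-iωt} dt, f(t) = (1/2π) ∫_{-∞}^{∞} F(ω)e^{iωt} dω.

F[f₁*f₂](ω) = \frac{\pi^{2}}{70 \cosh{\left(\frac{\pi \omega}{28} \right)} \cosh{\left(\frac{\pi \omega}{10} \right)}}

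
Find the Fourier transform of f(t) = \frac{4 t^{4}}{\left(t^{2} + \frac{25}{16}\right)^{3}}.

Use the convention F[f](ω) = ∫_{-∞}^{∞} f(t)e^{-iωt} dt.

F(ω) = \frac{\pi \left(25 \omega^{2} - 100 \left|{\omega}\right| + 48\right) e^{- \frac{5 \left|{\omega}\right|}{4}}}{40}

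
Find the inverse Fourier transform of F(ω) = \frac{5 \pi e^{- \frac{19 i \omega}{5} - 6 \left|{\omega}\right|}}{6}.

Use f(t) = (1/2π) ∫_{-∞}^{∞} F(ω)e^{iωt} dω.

f(t) = \frac{5}{\left(t - \frac{19}{5}\right)^{2} + 36}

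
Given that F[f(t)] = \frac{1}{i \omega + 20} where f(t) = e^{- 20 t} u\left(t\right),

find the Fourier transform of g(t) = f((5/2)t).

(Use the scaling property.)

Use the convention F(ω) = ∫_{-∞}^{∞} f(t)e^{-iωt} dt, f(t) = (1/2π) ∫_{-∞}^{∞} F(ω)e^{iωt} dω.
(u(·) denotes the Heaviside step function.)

F[g](ω) = \frac{1}{i \omega + 50}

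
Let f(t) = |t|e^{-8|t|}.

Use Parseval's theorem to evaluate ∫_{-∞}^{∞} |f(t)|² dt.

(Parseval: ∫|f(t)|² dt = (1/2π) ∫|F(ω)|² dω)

∫|f(t)|² dt = \frac{1}{1024}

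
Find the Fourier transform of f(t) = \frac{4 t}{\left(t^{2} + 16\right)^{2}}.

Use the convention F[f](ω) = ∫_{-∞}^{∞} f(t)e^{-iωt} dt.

F(ω) = - \frac{i \pi \omega e^{- 4 \left|{\omega}\right|}}{2}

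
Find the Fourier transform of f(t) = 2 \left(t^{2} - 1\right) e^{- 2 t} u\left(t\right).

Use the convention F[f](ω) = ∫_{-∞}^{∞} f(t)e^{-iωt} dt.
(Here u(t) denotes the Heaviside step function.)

F(ω) = \frac{2 \left(2 i \omega - \left(i \omega + 2\right)^{3} + 4\right)}{\left(i \omega + 2\right)^{4}}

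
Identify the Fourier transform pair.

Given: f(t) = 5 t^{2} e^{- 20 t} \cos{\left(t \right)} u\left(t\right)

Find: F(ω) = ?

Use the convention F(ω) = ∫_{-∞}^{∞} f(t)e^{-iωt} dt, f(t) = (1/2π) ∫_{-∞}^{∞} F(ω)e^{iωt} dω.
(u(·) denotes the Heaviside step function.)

F(ω) = \frac{10 \left(- 3 i \omega + \left(i \omega + 20\right)^{3} - 60\right)}{\left(\left(i \omega + 20\right)^{2} + 1\right)^{3}}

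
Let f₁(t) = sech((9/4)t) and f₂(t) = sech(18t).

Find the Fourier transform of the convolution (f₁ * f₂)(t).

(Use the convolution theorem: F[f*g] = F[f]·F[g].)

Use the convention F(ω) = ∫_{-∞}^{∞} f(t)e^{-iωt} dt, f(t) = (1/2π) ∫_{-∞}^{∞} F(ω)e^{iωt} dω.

F[f₁*f₂](ω) = \frac{2 \pi^{2}}{81 \cosh{\left(\frac{\pi \omega}{36} \right)} \cosh{\left(\frac{2 \pi \omega}{9} \right)}}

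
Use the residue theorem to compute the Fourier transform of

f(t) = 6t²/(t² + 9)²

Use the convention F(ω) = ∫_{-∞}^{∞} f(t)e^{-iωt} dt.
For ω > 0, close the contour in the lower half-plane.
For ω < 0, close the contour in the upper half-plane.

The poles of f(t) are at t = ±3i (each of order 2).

Let g(z) = f(z)e^{-iωz}; for large |z| the factor e^{-iωz} decays in the lower half-plane when ω > 0 and in the upper half-plane when ω < 0.

Case ω > 0 (lower half-plane, clockwise contour ⇒ F(ω) = -2πi·ΣRes):
  Res_{z = - 3 i} g(z) = \frac{i \left(1 - 3 \omega\right) e^{- 3 \omega}}{2} (pole of order 2)
  F(ω) = -2πi·ΣRes = \pi \left(1 - 3 \omega\right) e^{- 3 \omega}

Case ω < 0 (upper half-plane, counterclockwise contour ⇒ F(ω) = +2πi·ΣRes):
  Res_{z = 3 i} g(z) = \frac{i \left(- 3 \omega - 1\right) e^{3 \omega}}{2} (pole of order 2)
  F(ω) = 2πi·ΣRes = \pi \left(3 \omega + 1\right) e^{3 \omega}

Both cases combine into a single formula in |ω|:

F(ω) = \pi \left(1 - 3 \left|{\omega}\right|\right) e^{- 3 \left|{\omega}\right|}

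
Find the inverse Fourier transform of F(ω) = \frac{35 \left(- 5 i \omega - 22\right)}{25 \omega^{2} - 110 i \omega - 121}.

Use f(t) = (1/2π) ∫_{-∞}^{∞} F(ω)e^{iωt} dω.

f(t) = 7 \left(\frac{11 t}{5} + 1\right) e^{- \frac{11 t}{5}} u\left(t\right)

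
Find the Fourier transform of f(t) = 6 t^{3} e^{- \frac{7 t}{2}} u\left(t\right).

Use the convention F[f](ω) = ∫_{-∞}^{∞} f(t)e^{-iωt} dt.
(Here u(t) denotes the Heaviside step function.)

F(ω) = \frac{576}{\left(2 i \omega + 7\right)^{4}}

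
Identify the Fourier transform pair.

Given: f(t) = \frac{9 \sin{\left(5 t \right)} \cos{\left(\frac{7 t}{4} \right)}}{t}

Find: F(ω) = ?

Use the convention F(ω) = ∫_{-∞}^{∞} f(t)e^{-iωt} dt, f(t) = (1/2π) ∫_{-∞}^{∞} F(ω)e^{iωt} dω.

F(ω) = \begin{cases} 9 \pi & \text{for}\: \omega > - \frac{13}{4} \wedge \omega < \frac{13}{4} \\\frac{9 \pi}{2} & \text{for}\: \omega > - \frac{27}{4} \wedge \omega < \frac{27}{4} \\0 & \text{otherwise} \end{cases}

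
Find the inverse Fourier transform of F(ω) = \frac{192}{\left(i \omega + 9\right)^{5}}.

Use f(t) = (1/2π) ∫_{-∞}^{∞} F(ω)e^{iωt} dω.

f(t) = 8 t^{4} e^{- 9 t} u\left(t\right)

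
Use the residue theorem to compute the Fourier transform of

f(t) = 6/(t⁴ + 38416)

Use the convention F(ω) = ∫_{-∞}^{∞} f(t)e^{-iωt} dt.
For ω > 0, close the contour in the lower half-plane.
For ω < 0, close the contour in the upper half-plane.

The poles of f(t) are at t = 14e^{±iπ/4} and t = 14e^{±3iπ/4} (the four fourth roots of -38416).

Let g(z) = f(z)e^{-iωz}; for large |z| the factor e^{-iωz} decays in the lower half-plane when ω > 0 and in the upper half-plane when ω < 0.

Case ω > 0 (lower half-plane, clockwise contour ⇒ F(ω) = -2πi·ΣRes):
  Res_{z = - 7 \sqrt{2} - 7 \sqrt{2} i} g(z) = \frac{3 \sqrt{2} i \left(1 - i\right) e^{7 \sqrt{2} \omega \left(-1 + i\right)}}{10976}
  Res_{z = 7 \sqrt{2} - 7 \sqrt{2} i} g(z) = \frac{3 \sqrt{2} i \left(1 + i\right) e^{- 7 \sqrt{2} \omega \left(1 + i\right)}}{10976}
  F(ω) = -2πi·ΣRes = \frac{3 \sqrt{2} \pi \left(1 - i\right) \left(e^{14 \sqrt{2} i \omega} + i\right) e^{- 7 \sqrt{2} \omega \left(1 + i\right)}}{5488} = \frac{3 \pi e^{- 7 \sqrt{2} \omega} \sin{\left(7 \sqrt{2} \omega + \frac{\pi}{4} \right)}}{1372}

Case ω < 0 (upper half-plane, counterclockwise contour ⇒ F(ω) = +2πi·ΣRes):
  Res_{z = 7 \sqrt{2} + 7 \sqrt{2} i} g(z) = \frac{3 \sqrt{2} i \left(-1 + i\right) e^{7 \sqrt{2} \omega \left(1 - i\right)}}{10976}
  Res_{z = - 7 \sqrt{2} + 7 \sqrt{2} i} g(z) = \frac{3 \sqrt{2} \left(1 - i\right) e^{7 \sqrt{2} \omega \left(1 + i\right)}}{10976}
  F(ω) = 2πi·ΣRes = - \frac{3 \sqrt{2} i \pi \left(i \left(1 - i\right) e^{7 \sqrt{2} \omega \left(1 - i\right)} - \left(1 - i\right) e^{7 \sqrt{2} \omega \left(1 + i\right)}\right)}{5488} = \frac{3 \pi e^{7 \sqrt{2} \omega} \cos{\left(7 \sqrt{2} \omega + \frac{\pi}{4} \right)}}{1372}

Both cases combine into a single formula in |ω|:

F(ω) = \frac{3 \pi e^{- 7 \sqrt{2} \left|{\omega}\right|} \sin{\left(7 \sqrt{2} \left|{\omega}\right| + \frac{\pi}{4} \right)}}{1372}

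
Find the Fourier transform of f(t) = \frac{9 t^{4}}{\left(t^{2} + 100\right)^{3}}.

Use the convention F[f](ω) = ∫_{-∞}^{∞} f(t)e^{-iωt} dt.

F(ω) = \frac{9 \pi \left(100 \omega^{2} - 50 \left|{\omega}\right| + 3\right) e^{- 10 \left|{\omega}\right|}}{80}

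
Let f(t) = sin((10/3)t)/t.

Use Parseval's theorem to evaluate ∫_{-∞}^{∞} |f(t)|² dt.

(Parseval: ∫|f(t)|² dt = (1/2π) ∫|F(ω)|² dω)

∫|f(t)|² dt = \frac{10 \pi}{3}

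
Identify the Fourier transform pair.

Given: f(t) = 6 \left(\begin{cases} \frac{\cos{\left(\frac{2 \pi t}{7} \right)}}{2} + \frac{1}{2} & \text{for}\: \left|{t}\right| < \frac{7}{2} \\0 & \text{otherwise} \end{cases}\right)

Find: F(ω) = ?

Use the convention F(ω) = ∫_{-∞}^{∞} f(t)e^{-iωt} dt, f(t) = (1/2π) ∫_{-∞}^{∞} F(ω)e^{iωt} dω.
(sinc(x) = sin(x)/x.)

F(ω) = - \frac{84 \pi^{2} \operatorname{sinc}{\left(\frac{7 \omega}{2} \right)}}{49 \omega^{2} - 4 \pi^{2}}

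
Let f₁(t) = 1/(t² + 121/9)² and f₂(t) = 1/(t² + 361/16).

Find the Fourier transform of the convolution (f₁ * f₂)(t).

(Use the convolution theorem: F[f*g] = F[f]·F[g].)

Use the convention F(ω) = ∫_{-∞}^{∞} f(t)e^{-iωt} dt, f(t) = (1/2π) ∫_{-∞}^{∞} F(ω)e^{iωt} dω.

F[f₁*f₂](ω) = \frac{18 \pi^{2} \left(11 \left|{\omega}\right| + 3\right) e^{- \frac{101 \left|{\omega}\right|}{12}}}{25289}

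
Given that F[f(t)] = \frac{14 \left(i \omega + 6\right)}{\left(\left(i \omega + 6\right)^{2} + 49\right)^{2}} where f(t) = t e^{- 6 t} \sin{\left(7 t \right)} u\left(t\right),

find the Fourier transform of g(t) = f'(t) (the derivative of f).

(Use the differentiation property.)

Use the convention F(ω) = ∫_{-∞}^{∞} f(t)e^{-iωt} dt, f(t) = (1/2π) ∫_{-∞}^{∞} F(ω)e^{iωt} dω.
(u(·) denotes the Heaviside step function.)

F[g](ω) = \frac{14 i \omega \left(i \omega + 6\right)}{\left(\left(i \omega + 6\right)^{2} + 49\right)^{2}}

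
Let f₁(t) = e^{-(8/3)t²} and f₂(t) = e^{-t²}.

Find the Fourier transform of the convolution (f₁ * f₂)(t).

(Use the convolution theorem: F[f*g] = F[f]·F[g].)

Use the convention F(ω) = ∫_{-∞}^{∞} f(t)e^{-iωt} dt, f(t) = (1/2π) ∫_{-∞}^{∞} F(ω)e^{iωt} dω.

F[f₁*f₂](ω) = \frac{\sqrt{6} \pi e^{- \frac{11 \omega^{2}}{32}}}{4}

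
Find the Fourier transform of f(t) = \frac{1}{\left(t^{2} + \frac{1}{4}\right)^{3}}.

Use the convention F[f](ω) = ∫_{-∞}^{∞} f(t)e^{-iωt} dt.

F(ω) = \pi \left(\omega^{2} + 6 \left|{\omega}\right| + 12\right) e^{- \frac{\left|{\omega}\right|}{2}}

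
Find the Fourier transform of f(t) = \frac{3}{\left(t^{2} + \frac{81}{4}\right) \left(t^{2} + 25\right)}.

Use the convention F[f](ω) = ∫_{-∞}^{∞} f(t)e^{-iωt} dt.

F(ω) = - \frac{12 \pi e^{- 5 \left|{\omega}\right|}}{95} + \frac{8 \pi e^{- \frac{9 \left|{\omega}\right|}{2}}}{57}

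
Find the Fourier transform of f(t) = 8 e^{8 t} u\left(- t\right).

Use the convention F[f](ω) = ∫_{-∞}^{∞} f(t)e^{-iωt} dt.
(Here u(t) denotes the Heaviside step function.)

F(ω) = - \frac{8}{i \omega - 8}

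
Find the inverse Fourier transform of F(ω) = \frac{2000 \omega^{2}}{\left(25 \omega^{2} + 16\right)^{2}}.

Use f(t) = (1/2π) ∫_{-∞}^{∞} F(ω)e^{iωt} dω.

f(t) = \left(1 - \frac{4 \left|{t}\right|}{5}\right) e^{- \frac{4 \left|{t}\right|}{5}}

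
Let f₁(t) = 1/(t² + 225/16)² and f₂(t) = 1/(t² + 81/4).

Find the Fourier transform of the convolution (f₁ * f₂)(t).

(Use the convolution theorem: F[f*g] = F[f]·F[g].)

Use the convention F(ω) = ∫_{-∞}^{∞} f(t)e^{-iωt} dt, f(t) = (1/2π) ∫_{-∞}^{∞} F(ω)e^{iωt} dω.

F[f₁*f₂](ω) = \frac{16 \pi^{2} \left(15 \left|{\omega}\right| + 4\right) e^{- \frac{33 \left|{\omega}\right|}{4}}}{30375}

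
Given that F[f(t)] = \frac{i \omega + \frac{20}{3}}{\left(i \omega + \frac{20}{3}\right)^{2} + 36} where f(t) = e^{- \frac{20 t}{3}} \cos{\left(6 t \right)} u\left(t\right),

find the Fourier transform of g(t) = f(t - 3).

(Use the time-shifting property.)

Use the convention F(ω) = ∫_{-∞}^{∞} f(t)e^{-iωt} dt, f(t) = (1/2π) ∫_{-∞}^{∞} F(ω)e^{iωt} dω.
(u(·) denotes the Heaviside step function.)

F[g](ω) = \frac{3 \left(3 i \omega + 20\right) e^{- 3 i \omega}}{\left(3 i \omega + 20\right)^{2} + 324}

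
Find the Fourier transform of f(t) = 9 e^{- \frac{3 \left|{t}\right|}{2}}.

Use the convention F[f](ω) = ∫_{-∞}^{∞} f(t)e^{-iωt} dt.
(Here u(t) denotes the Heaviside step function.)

F(ω) = \frac{108}{4 \omega^{2} + 9}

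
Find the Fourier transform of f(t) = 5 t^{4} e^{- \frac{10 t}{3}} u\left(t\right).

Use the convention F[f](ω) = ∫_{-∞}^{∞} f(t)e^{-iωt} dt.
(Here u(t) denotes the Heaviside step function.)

F(ω) = \frac{29160}{\left(3 i \omega + 10\right)^{5}}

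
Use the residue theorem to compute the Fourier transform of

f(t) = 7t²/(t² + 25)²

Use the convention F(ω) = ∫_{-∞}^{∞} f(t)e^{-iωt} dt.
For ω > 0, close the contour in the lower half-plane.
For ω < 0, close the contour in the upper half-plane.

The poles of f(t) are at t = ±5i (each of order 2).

Let g(z) = f(z)e^{-iωz}; for large |z| the factor e^{-iωz} decays in the lower half-plane when ω > 0 and in the upper half-plane when ω < 0.

Case ω > 0 (lower half-plane, clockwise contour ⇒ F(ω) = -2πi·ΣRes):
  Res_{z = - 5 i} g(z) = \frac{7 i \left(1 - 5 \omega\right) e^{- 5 \omega}}{20} (pole of order 2)
  F(ω) = -2πi·ΣRes = \frac{7 \pi \left(1 - 5 \omega\right) e^{- 5 \omega}}{10}

Case ω < 0 (upper half-plane, counterclockwise contour ⇒ F(ω) = +2πi·ΣRes):
  Res_{z = 5 i} g(z) = \frac{7 i \left(- 5 \omega - 1\right) e^{5 \omega}}{20} (pole of order 2)
  F(ω) = 2πi·ΣRes = \frac{7 \pi \left(5 \omega + 1\right) e^{5 \omega}}{10}

Both cases combine into a single formula in |ω|:

F(ω) = \frac{7 \pi \left(1 - 5 \left|{\omega}\right|\right) e^{- 5 \left|{\omega}\right|}}{10}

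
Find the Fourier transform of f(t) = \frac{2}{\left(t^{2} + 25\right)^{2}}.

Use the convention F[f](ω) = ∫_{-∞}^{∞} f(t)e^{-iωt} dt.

F(ω) = \frac{\pi \left(5 \left|{\omega}\right| + 1\right) e^{- 5 \left|{\omega}\right|}}{125}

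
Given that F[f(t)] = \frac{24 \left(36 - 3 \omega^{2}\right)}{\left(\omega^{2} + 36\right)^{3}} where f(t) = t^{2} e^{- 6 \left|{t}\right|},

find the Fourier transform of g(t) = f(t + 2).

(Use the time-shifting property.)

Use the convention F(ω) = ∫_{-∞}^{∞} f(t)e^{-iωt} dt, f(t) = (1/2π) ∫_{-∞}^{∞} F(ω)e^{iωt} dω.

F[g](ω) = \frac{72 \left(12 - \omega^{2}\right) e^{2 i \omega}}{\left(\omega^{2} + 36\right)^{3}}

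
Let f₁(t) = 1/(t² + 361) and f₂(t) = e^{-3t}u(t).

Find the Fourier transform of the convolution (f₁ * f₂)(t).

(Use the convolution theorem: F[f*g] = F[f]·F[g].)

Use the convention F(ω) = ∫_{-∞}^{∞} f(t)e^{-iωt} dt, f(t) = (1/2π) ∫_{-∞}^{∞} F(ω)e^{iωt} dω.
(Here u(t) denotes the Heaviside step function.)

F[f₁*f₂](ω) = \frac{\pi e^{- 19 \left|{\omega}\right|}}{19 \left(i \omega + 3\right)}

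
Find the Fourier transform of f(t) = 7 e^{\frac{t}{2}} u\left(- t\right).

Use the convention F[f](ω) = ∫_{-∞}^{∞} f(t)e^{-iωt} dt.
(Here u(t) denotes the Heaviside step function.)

F(ω) = \frac{14 i}{2 \omega + i}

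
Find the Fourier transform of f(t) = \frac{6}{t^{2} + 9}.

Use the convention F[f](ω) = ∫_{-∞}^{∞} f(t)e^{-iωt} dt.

F(ω) = 2 \pi e^{- 3 \left|{\omega}\right|}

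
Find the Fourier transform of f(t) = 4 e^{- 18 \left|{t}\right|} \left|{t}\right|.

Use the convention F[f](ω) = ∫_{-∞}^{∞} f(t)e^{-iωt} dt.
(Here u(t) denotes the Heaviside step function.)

F(ω) = \frac{8 \left(324 - \omega^{2}\right)}{\left(\omega^{2} + 324\right)^{2}}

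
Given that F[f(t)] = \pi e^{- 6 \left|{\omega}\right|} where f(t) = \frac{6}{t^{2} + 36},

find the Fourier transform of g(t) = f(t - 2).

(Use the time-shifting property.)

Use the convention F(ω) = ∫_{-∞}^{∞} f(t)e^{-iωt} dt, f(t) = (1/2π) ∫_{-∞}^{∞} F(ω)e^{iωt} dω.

F[g](ω) = \pi e^{- 2 i \omega - 6 \left|{\omega}\right|}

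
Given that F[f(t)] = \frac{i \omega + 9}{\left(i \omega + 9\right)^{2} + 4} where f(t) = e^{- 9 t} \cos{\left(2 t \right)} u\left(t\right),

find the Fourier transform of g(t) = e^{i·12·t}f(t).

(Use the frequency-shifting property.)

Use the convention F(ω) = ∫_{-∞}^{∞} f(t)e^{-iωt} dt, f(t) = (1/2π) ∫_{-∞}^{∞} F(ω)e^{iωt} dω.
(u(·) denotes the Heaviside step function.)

F[g](ω) = \frac{i \left(\omega - 12\right) + 9}{\left(i \left(\omega - 12\right) + 9\right)^{2} + 4}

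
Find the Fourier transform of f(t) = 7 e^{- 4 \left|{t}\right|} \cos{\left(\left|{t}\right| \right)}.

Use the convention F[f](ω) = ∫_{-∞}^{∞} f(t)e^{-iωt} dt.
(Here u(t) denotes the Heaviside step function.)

F(ω) = \frac{56 \left(\omega^{2} + 17\right)}{\omega^{4} + 30 \omega^{2} + 289}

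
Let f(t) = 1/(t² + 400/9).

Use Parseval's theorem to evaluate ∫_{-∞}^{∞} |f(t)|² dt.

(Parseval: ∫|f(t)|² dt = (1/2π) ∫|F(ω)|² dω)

∫|f(t)|² dt = \frac{27 \pi}{16000}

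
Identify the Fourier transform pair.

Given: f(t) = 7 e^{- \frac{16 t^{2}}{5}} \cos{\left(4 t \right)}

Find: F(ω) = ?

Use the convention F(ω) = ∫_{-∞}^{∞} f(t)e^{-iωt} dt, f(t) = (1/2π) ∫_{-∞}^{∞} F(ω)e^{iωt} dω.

F(ω) = \frac{7 \sqrt{5} \sqrt{\pi} \left(e^{\frac{5 \omega}{4}} + 1\right) e^{- \frac{5 \omega^{2}}{64} - \frac{5 \omega}{8} - \frac{5}{4}}}{8}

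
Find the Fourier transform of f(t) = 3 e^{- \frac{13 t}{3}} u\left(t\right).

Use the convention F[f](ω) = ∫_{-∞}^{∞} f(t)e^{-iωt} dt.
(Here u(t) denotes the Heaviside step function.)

F(ω) = \frac{9}{3 i \omega + 13}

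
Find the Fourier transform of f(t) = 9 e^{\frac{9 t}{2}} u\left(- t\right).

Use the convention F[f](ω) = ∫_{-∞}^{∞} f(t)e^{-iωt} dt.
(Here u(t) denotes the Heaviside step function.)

F(ω) = - \frac{18}{2 i \omega - 9}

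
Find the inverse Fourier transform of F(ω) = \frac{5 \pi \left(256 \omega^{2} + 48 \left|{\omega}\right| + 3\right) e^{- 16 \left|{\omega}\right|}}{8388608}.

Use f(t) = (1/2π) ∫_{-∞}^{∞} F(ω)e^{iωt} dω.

f(t) = \frac{5}{\left(t^{2} + 256\right)^{3}}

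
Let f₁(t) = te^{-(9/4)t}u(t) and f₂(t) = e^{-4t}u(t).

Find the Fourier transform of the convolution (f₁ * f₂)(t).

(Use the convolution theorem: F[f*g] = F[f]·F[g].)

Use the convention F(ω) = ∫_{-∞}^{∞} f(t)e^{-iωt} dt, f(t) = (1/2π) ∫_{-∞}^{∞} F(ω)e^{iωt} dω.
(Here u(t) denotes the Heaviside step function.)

F[f₁*f₂](ω) = \frac{16}{\left(i \omega + 4\right) \left(4 i \omega + 9\right)^{2}}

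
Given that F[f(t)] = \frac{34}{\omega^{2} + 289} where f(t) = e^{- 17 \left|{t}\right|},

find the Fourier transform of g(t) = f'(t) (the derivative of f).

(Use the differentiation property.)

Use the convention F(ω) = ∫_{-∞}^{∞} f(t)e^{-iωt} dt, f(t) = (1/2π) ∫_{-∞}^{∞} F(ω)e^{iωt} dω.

F[g](ω) = \frac{34 i \omega}{\omega^{2} + 289}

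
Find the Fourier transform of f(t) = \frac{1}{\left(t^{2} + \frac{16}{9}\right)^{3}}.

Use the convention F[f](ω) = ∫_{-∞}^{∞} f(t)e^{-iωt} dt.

F(ω) = \frac{27 \pi \left(16 \omega^{2} + 36 \left|{\omega}\right| + 27\right) e^{- \frac{4 \left|{\omega}\right|}{3}}}{8192}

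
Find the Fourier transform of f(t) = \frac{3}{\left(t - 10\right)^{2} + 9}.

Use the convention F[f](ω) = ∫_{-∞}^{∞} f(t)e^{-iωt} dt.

F(ω) = \pi e^{- 10 i \omega - 3 \left|{\omega}\right|}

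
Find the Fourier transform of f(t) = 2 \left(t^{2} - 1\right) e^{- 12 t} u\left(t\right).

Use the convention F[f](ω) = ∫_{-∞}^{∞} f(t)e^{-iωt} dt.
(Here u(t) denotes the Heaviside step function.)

F(ω) = \frac{2 \left(2 i \omega - \left(i \omega + 12\right)^{3} + 24\right)}{\left(i \omega + 12\right)^{4}}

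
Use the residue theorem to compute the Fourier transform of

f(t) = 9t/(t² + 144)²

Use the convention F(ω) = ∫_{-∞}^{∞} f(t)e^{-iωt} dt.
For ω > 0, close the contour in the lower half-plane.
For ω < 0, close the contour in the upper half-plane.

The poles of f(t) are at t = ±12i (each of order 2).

Let g(z) = f(z)e^{-iωz}; for large |z| the factor e^{-iωz} decays in the lower half-plane when ω > 0 and in the upper half-plane when ω < 0.

Case ω > 0 (lower half-plane, clockwise contour ⇒ F(ω) = -2πi·ΣRes):
  Res_{z = - 12 i} g(z) = \frac{3 \omega e^{- 12 \omega}}{16} (pole of order 2)
  F(ω) = -2πi·ΣRes = - \frac{3 i \pi \omega e^{- 12 \omega}}{8}

Case ω < 0 (upper half-plane, counterclockwise contour ⇒ F(ω) = +2πi·ΣRes):
  Res_{z = 12 i} g(z) = - \frac{3 \omega e^{12 \omega}}{16} (pole of order 2)
  F(ω) = 2πi·ΣRes = - \frac{3 i \pi \omega e^{12 \omega}}{8}

Both cases combine into a single formula in |ω|:

F(ω) = - \frac{3 i \pi \omega e^{- 12 \left|{\omega}\right|}}{8}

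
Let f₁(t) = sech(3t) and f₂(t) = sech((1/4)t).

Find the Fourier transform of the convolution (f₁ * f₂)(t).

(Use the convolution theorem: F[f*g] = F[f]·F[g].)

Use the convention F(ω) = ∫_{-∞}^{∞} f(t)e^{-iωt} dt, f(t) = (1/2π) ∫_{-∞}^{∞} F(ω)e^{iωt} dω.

F[f₁*f₂](ω) = \frac{4 \pi^{2}}{3 \cosh{\left(\frac{\pi \omega}{6} \right)} \cosh{\left(2 \pi \omega \right)}}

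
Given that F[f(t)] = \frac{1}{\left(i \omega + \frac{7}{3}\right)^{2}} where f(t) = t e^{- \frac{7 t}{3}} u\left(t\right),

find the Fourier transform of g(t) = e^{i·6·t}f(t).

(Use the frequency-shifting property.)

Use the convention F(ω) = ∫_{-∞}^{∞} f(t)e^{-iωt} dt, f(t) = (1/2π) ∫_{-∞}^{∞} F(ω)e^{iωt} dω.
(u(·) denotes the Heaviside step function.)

F[g](ω) = \frac{9}{\left(3 i \left(\omega - 6\right) + 7\right)^{2}}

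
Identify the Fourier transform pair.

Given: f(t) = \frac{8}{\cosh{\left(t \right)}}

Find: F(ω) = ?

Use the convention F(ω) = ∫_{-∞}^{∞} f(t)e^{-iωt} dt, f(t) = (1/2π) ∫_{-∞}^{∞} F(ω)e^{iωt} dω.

F(ω) = \frac{8 \pi}{\cosh{\left(\frac{\pi \omega}{2} \right)}}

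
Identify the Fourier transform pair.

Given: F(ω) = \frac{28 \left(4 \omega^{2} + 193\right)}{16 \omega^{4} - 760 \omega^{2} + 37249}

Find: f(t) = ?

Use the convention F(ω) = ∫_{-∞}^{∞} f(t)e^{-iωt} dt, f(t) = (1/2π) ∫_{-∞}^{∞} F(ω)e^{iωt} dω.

f(t) = e^{- \frac{7 \left|{t}\right|}{2}} \cos{\left(6 t \right)}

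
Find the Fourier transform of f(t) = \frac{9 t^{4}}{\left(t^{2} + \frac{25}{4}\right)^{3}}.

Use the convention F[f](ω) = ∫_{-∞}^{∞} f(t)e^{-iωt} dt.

F(ω) = \frac{9 \pi \left(25 \omega^{2} - 50 \left|{\omega}\right| + 12\right) e^{- \frac{5 \left|{\omega}\right|}{2}}}{80}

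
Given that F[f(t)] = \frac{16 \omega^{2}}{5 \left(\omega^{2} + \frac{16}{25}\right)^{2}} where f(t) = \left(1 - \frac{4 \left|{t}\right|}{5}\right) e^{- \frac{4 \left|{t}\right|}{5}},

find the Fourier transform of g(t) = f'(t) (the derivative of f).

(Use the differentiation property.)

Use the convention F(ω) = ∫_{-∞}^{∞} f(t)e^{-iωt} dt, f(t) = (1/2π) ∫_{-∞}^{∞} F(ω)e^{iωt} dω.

F[g](ω) = \frac{2000 i \omega^{3}}{\left(25 \omega^{2} + 16\right)^{2}}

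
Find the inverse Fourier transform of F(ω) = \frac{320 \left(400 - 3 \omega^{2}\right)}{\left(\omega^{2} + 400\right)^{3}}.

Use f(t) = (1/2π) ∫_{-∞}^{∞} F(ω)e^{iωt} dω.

f(t) = 4 t^{2} e^{- 20 \left|{t}\right|}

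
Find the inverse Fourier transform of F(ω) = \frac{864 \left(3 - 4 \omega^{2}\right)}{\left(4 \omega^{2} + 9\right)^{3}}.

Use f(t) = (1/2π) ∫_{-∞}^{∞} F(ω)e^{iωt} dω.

f(t) = 3 t^{2} e^{- \frac{3 \left|{t}\right|}{2}}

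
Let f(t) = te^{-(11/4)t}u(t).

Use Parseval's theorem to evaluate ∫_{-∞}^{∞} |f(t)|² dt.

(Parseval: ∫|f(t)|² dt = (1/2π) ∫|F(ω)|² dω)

∫|f(t)|² dt = \frac{16}{1331}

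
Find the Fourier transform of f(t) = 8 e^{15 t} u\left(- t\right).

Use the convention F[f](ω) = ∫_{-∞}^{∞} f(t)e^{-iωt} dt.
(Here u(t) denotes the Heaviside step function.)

F(ω) = - \frac{8}{i \omega - 15}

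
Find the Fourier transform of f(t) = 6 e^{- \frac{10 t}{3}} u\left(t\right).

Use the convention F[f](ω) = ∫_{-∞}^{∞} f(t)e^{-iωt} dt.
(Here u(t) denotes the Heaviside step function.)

F(ω) = \frac{18}{3 i \omega + 10}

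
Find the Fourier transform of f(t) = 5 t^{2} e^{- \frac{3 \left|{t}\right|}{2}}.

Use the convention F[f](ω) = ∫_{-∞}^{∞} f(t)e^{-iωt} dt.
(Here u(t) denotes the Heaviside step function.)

F(ω) = \frac{1440 \left(3 - 4 \omega^{2}\right)}{\left(4 \omega^{2} + 9\right)^{3}}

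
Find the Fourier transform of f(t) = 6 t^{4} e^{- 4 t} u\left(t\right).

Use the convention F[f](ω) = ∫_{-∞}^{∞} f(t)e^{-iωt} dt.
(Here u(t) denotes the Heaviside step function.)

F(ω) = \frac{144}{\left(i \omega + 4\right)^{5}}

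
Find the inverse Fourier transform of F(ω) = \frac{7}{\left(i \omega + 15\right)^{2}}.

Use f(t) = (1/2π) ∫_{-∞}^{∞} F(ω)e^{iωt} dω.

f(t) = 7 t e^{- 15 t} u\left(t\right)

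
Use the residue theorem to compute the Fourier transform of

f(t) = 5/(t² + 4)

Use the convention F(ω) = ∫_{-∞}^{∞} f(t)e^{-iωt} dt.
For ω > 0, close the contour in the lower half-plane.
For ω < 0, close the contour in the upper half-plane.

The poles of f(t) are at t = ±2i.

Let g(z) = f(z)e^{-iωz}; for large |z| the factor e^{-iωz} decays in the lower half-plane when ω > 0 and in the upper half-plane when ω < 0.

Case ω > 0 (lower half-plane, clockwise contour ⇒ F(ω) = -2πi·ΣRes):
  Res_{z = - 2 i} g(z) = \frac{5 i e^{- 2 \omega}}{4}
  F(ω) = -2πi·ΣRes = \frac{5 \pi e^{- 2 \omega}}{2}

Case ω < 0 (upper half-plane, counterclockwise contour ⇒ F(ω) = +2πi·ΣRes):
  Res_{z = 2 i} g(z) = - \frac{5 i e^{2 \omega}}{4}
  F(ω) = 2πi·ΣRes = \frac{5 \pi e^{2 \omega}}{2}

Both cases combine into a single formula in |ω|:

F(ω) = \frac{5 \pi e^{- 2 \left|{\omega}\right|}}{2}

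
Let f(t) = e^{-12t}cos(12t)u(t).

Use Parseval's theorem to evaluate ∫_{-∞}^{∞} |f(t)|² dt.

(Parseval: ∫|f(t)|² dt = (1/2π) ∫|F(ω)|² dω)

∫|f(t)|² dt = \frac{1}{32}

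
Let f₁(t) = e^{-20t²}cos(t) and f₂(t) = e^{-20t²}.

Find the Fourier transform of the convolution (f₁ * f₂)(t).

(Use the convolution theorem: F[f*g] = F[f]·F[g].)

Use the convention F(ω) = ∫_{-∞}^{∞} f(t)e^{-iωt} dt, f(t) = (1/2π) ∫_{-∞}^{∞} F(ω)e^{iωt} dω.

F[f₁*f₂](ω) = \frac{\pi \left(e^{\frac{\omega}{20}} + 1\right) e^{- \frac{\omega^{2}}{40} - \frac{\omega}{40} - \frac{1}{80}}}{40}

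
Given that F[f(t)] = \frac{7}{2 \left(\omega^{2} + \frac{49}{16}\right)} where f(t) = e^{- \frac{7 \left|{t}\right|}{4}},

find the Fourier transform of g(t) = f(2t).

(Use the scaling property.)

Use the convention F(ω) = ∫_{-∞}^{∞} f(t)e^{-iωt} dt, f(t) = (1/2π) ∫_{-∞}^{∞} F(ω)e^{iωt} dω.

F[g](ω) = \frac{28}{4 \omega^{2} + 49}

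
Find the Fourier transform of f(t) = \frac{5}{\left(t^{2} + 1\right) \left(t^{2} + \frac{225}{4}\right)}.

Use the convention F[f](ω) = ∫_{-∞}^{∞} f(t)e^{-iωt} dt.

F(ω) = \frac{20 \pi e^{- \left|{\omega}\right|}}{221} - \frac{8 \pi e^{- \frac{15 \left|{\omega}\right|}{2}}}{663}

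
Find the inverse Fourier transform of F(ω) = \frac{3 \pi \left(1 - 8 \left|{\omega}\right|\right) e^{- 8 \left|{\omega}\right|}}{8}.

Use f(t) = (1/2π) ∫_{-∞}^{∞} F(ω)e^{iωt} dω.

f(t) = \frac{6 t^{2}}{\left(t^{2} + 64\right)^{2}}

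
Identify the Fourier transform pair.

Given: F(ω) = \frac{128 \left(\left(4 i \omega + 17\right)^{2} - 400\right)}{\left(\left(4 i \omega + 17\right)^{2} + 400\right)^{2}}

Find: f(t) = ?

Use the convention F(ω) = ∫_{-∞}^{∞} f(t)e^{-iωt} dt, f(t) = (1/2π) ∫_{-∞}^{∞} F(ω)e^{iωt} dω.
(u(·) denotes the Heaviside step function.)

f(t) = 8 t e^{- \frac{17 t}{4}} \cos{\left(5 t \right)} u\left(t\right)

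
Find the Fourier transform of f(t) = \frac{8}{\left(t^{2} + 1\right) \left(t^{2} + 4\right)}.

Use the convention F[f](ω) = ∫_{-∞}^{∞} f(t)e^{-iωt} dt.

F(ω) = \frac{4 \pi \left(2 e^{\left|{\omega}\right|} - 1\right) e^{- 2 \left|{\omega}\right|}}{3}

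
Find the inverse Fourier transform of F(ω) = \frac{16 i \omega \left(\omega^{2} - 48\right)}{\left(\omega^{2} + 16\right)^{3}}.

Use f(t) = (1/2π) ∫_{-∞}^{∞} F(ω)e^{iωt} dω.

f(t) = 4 t e^{- 4 \left|{t}\right|} \left|{t}\right|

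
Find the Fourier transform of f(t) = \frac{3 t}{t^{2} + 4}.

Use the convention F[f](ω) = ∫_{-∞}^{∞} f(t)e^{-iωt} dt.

F(ω) = - 3 i \pi e^{- 2 \left|{\omega}\right|} \operatorname{sign}{\left(\omega \right)}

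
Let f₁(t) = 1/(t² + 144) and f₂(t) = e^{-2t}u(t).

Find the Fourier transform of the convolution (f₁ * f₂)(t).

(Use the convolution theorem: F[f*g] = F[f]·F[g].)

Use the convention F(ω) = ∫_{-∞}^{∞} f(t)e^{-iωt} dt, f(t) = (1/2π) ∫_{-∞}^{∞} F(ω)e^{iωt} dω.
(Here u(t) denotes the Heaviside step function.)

F[f₁*f₂](ω) = \frac{\pi e^{- 12 \left|{\omega}\right|}}{12 \left(i \omega + 2\right)}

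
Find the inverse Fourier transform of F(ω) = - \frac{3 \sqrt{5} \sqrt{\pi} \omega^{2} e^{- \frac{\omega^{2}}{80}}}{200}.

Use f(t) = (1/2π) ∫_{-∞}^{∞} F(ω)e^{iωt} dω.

f(t) = 3 \left(80 t^{2} - 2\right) e^{- 20 t^{2}}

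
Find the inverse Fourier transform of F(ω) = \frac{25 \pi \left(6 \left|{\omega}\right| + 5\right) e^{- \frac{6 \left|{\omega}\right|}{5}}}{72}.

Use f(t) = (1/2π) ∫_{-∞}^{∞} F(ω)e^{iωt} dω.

f(t) = \frac{6}{\left(t^{2} + \frac{36}{25}\right)^{2}}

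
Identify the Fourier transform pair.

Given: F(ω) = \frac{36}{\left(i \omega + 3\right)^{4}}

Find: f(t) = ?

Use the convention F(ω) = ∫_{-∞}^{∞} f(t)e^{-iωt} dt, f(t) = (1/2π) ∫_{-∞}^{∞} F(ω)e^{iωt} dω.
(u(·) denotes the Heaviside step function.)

f(t) = 6 t^{3} e^{- 3 t} u\left(t\right)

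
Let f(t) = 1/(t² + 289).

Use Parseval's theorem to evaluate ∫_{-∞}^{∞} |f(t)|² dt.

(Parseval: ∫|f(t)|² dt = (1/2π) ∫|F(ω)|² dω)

∫|f(t)|² dt = \frac{\pi}{9826}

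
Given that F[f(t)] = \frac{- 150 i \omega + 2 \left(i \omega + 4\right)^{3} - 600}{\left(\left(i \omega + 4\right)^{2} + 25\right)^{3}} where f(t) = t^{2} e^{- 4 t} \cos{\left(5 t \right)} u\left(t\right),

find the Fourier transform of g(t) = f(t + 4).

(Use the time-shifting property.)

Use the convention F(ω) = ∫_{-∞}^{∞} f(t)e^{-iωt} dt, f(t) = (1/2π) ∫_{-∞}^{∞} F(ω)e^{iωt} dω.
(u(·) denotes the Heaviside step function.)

F[g](ω) = \frac{2 \left(- 75 i \omega + \left(i \omega + 4\right)^{3} - 300\right) e^{4 i \omega}}{\left(\left(i \omega + 4\right)^{2} + 25\right)^{3}}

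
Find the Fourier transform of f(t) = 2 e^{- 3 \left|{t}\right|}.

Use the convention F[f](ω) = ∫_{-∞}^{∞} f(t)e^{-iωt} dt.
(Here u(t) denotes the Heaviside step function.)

F(ω) = \frac{12}{\omega^{2} + 9}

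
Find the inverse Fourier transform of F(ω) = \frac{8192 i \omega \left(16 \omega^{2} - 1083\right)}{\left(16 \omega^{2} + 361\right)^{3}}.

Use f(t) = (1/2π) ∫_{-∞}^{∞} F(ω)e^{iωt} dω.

f(t) = 8 t e^{- \frac{19 \left|{t}\right|}{4}} \left|{t}\right|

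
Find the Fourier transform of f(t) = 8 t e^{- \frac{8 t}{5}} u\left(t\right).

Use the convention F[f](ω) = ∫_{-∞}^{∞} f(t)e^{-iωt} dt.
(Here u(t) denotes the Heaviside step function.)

F(ω) = \frac{200}{\left(5 i \omega + 8\right)^{2}}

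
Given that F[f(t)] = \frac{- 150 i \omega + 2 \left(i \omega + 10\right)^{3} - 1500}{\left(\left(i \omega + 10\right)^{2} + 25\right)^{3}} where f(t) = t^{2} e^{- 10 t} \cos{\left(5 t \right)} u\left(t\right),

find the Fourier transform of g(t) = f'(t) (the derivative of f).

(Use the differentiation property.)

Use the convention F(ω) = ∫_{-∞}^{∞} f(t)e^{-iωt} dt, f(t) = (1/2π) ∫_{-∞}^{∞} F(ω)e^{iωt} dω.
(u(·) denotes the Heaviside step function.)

F[g](ω) = - \frac{2 i \omega \left(75 i \omega - \left(i \omega + 10\right)^{3} + 750\right)}{\left(\left(i \omega + 10\right)^{2} + 25\right)^{3}}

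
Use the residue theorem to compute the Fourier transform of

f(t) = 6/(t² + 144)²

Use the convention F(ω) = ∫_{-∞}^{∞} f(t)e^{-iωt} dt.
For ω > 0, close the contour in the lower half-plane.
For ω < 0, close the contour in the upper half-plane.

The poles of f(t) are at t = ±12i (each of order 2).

Let g(z) = f(z)e^{-iωz}; for large |z| the factor e^{-iωz} decays in the lower half-plane when ω > 0 and in the upper half-plane when ω < 0.

Case ω > 0 (lower half-plane, clockwise contour ⇒ F(ω) = -2πi·ΣRes):
  Res_{z = - 12 i} g(z) = \frac{i \left(12 \omega + 1\right) e^{- 12 \omega}}{1152} (pole of order 2)
  F(ω) = -2πi·ΣRes = \frac{\pi \left(12 \omega + 1\right) e^{- 12 \omega}}{576}

Case ω < 0 (upper half-plane, counterclockwise contour ⇒ F(ω) = +2πi·ΣRes):
  Res_{z = 12 i} g(z) = \frac{i \left(12 \omega - 1\right) e^{12 \omega}}{1152} (pole of order 2)
  F(ω) = 2πi·ΣRes = \frac{\pi \left(1 - 12 \omega\right) e^{12 \omega}}{576}

Both cases combine into a single formula in |ω|:

F(ω) = \frac{\pi \left(12 \left|{\omega}\right| + 1\right) e^{- 12 \left|{\omega}\right|}}{576}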